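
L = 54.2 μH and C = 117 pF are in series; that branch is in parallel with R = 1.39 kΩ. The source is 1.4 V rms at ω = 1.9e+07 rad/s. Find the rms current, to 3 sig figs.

2.62 mA

X_L = ωL = 1030 Ω
X_C = 1/(ωC) = 450 Ω
Branch 1: Z₁ = R = 1390 Ω
Branch 2 (series LC): Z₂ = j(X_L − X_C) = j580 Ω
Parallel: Z = Z₁Z₂/(Z₁+Z₂), |Z| = 535 Ω, ∠Z = 67.4°
I = V/|Z| = 1.4/535 = 2.62 mA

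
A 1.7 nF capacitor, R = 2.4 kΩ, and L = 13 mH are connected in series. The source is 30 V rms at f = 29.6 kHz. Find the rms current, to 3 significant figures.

11.9 mA

ω = 2πf = 186000 rad/s
X_L = ωL = 2420 Ω
X_C = 1/(ωC) = 3160 Ω
Net reactance X = X_L − X_C = -745 Ω
Z = 2400 − j745 Ω
|Z| = √(2400² + 745²) = 2510 Ω
I = V/|Z| = 30/2510 = 11.9 mA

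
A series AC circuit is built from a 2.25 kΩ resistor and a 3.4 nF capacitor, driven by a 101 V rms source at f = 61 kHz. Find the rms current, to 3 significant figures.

42.5 mA

ω = 2πf = 383300 rad/s
X_C = 1/(ωC) = 767 Ω
Z = 2250 − j767 Ω
|Z| = √(2250² + 767²) = 2380 Ω
I = V/|Z| = 101/2380 = 42.5 mA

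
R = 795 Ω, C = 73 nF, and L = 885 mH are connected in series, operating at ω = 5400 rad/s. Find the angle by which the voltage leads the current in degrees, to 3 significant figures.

X_L = ωL = 4780 Ω
X_C = 1/(ωC) = 2540 Ω
Net reactance X = X_L − X_C = 2240 Ω
Z = 795 + j2240 Ω
|Z| = √(795² + 2240²) = 2380 Ω
∠Z = arctan(2240/795) = 70.5°

70.5°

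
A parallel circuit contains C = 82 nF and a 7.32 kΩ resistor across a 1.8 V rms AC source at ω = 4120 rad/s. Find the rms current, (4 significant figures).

655.9 μA

X_C = 1/(ωC) = 2960 Ω
Parallel: admittances add. Y = 1/R + jωC
Y = (0.0001366 + j0.0003378) S
|Y| = 0.0003644 S → |Z| = 1/|Y| = 2744 Ω, ∠Z = −∠Y = -67.98°
I = V/|Z| = 1.8/2744 = 655.9 μA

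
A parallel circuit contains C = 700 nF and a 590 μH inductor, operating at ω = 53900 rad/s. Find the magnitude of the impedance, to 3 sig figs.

X_L = ωL = 31.8 Ω
X_C = 1/(ωC) = 26.5 Ω
Parallel: admittances add. Y = 1/(jωL) + jωC
Y = (0 + j0.00628) S
|Y| = 0.00628 S → |Z| = 1/|Y| = 159 Ω, ∠Z = −∠Y = -90.0°

159 Ω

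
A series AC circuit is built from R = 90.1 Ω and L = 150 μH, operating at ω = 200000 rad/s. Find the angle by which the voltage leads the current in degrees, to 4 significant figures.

18.42°

X_L = ωL = 30.00 Ω
Z = 90.10 + j30.00 Ω
|Z| = √(90.10² + 30.00²) = 94.96 Ω
∠Z = arctan(30.00/90.10) = 18.42°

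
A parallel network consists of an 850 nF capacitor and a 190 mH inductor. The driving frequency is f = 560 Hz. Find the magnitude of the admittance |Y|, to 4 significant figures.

1.495 mS

ω = 2πf = 3519 rad/s
X_L = ωL = 668.5 Ω
X_C = 1/(ωC) = 334.4 Ω
Parallel: admittances add. Y = 1/(jωL) + jωC
Y = (0 + j0.001495) S
|Y| = 0.001495 S → |Z| = 1/|Y| = 668.9 Ω, ∠Z = −∠Y = -90.00°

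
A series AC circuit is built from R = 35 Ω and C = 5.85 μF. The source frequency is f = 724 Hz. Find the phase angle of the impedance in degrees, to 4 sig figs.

ω = 2πf = 4549 rad/s
X_C = 1/(ωC) = 37.58 Ω
Z = 35.00 − j37.58 Ω
|Z| = √(35.00² + 37.58²) = 51.35 Ω
∠Z = arctan(-37.58/35.00) = -47.03°

-47.03°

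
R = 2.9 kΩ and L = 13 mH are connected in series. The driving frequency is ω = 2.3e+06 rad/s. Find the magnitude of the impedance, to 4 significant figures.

X_L = ωL = 29900 Ω
Z = 2900 + j29900 Ω
|Z| = √(2900² + 29900²) = 30040 Ω

30040 Ω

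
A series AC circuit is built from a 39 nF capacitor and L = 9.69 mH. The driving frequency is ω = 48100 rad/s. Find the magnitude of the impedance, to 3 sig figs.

67.0 Ω

X_L = ωL = 466 Ω
X_C = 1/(ωC) = 533 Ω
Net reactance X = X_L − X_C = -67.0 Ω
Z = − j67.0 Ω
|Z| = √(0² + 67.0²) = 67.0 Ω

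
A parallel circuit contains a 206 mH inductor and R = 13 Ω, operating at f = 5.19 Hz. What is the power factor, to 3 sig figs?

ω = 2πf = 32.61 rad/s
X_L = ωL = 6.72 Ω
Parallel: admittances add. Y = 1/R + 1/(jωL)
Y = (0.0769 − j0.149) S
|Y| = 0.168 S → |Z| = 1/|Y| = 5.97 Ω, ∠Z = −∠Y = 62.7°
cos φ = cos(62.7°) = 0.459

0.459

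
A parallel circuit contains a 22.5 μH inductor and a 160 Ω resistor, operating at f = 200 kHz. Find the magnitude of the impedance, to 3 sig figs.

ω = 2πf = 1.257e+06 rad/s
X_L = ωL = 28.3 Ω
Parallel: admittances add. Y = 1/R + 1/(jωL)
Y = (0.00625 − j0.0354) S
|Y| = 0.0359 S → |Z| = 1/|Y| = 27.8 Ω, ∠Z = −∠Y = 80.0°

27.8 Ω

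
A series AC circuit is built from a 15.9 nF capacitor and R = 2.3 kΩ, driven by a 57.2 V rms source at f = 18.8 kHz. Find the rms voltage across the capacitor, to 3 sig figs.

ω = 2πf = 118100 rad/s
X_C = 1/(ωC) = 532 Ω
Z = 2300 − j532 Ω
|Z| = √(2300² + 532²) = 2360 Ω
I = V/|Z| = 24.2 mA
V_C = I·|Z_C| = 0.0242 × 532 = 12.9 V

12.9 V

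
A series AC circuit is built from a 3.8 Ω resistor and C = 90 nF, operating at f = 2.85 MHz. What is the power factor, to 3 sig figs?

ω = 2πf = 1.791e+07 rad/s
X_C = 1/(ωC) = 0.620 Ω
Z = 3.80 − j0.620 Ω
|Z| = √(3.80² + 0.620²) = 3.85 Ω
∠Z = arctan(-0.620/3.80) = -9.27°
cos φ = cos(-9.27°) = 0.987

0.987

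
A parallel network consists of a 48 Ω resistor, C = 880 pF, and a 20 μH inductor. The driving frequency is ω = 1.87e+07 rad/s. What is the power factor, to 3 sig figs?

X_L = ωL = 374 Ω
X_C = 1/(ωC) = 60.8 Ω
Parallel: admittances add. Y = 1/R + 1/(jωL) + jωC
Y = (0.0208 + j0.0138) S
|Y| = 0.0250 S → |Z| = 1/|Y| = 40.0 Ω, ∠Z = −∠Y = -33.5°
cos φ = cos(-33.5°) = 0.834

0.834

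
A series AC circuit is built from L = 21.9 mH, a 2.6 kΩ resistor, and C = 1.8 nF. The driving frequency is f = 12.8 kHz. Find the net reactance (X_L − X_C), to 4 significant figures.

-5146 Ω

ω = 2πf = 80420 rad/s
X_L = ωL = 1761 Ω
X_C = 1/(ωC) = 6908 Ω
X = 1761 − 6908 = -5146 Ω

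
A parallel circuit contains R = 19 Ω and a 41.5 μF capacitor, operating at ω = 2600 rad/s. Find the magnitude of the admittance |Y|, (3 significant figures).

X_C = 1/(ωC) = 9.27 Ω
Parallel: admittances add. Y = 1/R + jωC
Y = (0.0526 + j0.108) S
|Y| = 0.120 S → |Z| = 1/|Y| = 8.33 Ω, ∠Z = −∠Y = -64.0°

120 mS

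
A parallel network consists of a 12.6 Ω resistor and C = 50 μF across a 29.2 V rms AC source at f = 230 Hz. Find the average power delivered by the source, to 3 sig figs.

67.7 W

ω = 2πf = 1445 rad/s
X_C = 1/(ωC) = 13.8 Ω
Parallel: admittances add. Y = 1/R + jωC
Y = (0.0794 + j0.0723) S
|Y| = 0.107 S → |Z| = 1/|Y| = 9.32 Ω, ∠Z = −∠Y = -42.3°
I = V/|Z| = 3.13 A
P = VI cos φ = 29.2 × 3.13 × cos(-42.3°) = 67.7 W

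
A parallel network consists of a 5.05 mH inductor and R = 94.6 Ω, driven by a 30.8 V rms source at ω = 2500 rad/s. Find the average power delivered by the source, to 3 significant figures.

10.0 W

X_L = ωL = 12.6 Ω
Parallel: admittances add. Y = 1/R + 1/(jωL)
Y = (0.0106 − j0.0792) S
|Y| = 0.0799 S → |Z| = 1/|Y| = 12.5 Ω, ∠Z = −∠Y = 82.4°
I = V/|Z| = 2.46 A
P = VI cos φ = 30.8 × 2.46 × cos(82.4°) = 10.0 W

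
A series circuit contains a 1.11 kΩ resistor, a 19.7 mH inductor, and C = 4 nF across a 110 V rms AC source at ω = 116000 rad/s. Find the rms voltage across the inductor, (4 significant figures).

224.9 V

X_L = ωL = 2285 Ω
X_C = 1/(ωC) = 2155 Ω
Net reactance X = X_L − X_C = 130.0 Ω
Z = 1110 + j130.0 Ω
|Z| = √(1110² + 130.0²) = 1118 Ω
I = V/|Z| = 98.43 mA
V_L = I·|Z_L| = 0.09843 × 2285 = 224.9 V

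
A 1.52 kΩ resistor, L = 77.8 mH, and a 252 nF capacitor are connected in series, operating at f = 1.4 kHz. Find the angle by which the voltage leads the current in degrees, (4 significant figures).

ω = 2πf = 8796 rad/s
X_L = ωL = 684.4 Ω
X_C = 1/(ωC) = 451.1 Ω
Net reactance X = X_L − X_C = 233.2 Ω
Z = 1520 + j233.2 Ω
|Z| = √(1520² + 233.2²) = 1538 Ω
∠Z = arctan(233.2/1520) = 8.724°

8.724°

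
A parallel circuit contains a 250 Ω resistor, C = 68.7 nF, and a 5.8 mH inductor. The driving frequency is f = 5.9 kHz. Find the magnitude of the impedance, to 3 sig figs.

ω = 2πf = 37070 rad/s
X_L = ωL = 215 Ω
X_C = 1/(ωC) = 393 Ω
Parallel: admittances add. Y = 1/R + 1/(jωL) + jωC
Y = (0.00400 − j0.00210) S
|Y| = 0.00452 S → |Z| = 1/|Y| = 221 Ω, ∠Z = −∠Y = 27.7°

221 Ω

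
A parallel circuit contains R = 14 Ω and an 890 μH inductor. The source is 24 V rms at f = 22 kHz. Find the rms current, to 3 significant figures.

1.73 A

ω = 2πf = 138200 rad/s
X_L = ωL = 123 Ω
Parallel: admittances add. Y = 1/R + 1/(jωL)
Y = (0.0714 − j0.00813) S
|Y| = 0.0719 S → |Z| = 1/|Y| = 13.9 Ω, ∠Z = −∠Y = 6.49°
I = V/|Z| = 24/13.9 = 1.73 A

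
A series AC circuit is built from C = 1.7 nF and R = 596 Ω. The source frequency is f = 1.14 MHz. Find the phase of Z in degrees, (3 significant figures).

-7.85°

ω = 2πf = 7.163e+06 rad/s
X_C = 1/(ωC) = 82.1 Ω
Z = 596 − j82.1 Ω
|Z| = √(596² + 82.1²) = 602 Ω
∠Z = arctan(-82.1/596) = -7.85°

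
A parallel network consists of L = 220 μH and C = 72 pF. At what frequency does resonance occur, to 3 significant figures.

1.26 MHz

ω₀ = 1/√(LC) = 1/√(0.00022 × 7.2e-11) = 7.946e+06 rad/s
f₀ = ω₀/(2π) = 1.26 MHz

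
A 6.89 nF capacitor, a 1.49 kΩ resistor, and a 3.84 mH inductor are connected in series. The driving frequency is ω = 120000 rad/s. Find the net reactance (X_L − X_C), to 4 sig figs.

X_L = ωL = 460.8 Ω
X_C = 1/(ωC) = 1209 Ω
X = 460.8 − 1209 = -748.7 Ω

-748.7 Ω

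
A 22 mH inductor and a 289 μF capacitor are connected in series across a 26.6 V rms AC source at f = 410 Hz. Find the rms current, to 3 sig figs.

ω = 2πf = 2576 rad/s
X_L = ωL = 56.7 Ω
X_C = 1/(ωC) = 1.34 Ω
Net reactance X = X_L − X_C = 55.3 Ω
Z = j55.3 Ω
|Z| = √(0² + 55.3²) = 55.3 Ω
I = V/|Z| = 26.6/55.3 = 481 mA

481 mA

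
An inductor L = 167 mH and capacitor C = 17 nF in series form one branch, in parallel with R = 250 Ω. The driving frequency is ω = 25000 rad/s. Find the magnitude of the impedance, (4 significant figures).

247.7 Ω

X_L = ωL = 4175 Ω
X_C = 1/(ωC) = 2353 Ω
Branch 1: Z₁ = R = 250.0 Ω
Branch 2 (series LC): Z₂ = j(X_L − X_C) = j1822 Ω
Parallel: Z = Z₁Z₂/(Z₁+Z₂), |Z| = 247.7 Ω, ∠Z = 7.813°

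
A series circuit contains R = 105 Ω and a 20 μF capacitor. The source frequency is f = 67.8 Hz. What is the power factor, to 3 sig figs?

0.667

ω = 2πf = 426.0 rad/s
X_C = 1/(ωC) = 117 Ω
Z = 105 − j117 Ω
|Z| = √(105² + 117²) = 157 Ω
∠Z = arctan(-117/105) = -48.2°
cos φ = cos(-48.2°) = 0.667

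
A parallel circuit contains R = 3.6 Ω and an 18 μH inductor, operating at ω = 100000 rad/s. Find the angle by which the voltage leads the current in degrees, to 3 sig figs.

63.4°

X_L = ωL = 1.80 Ω
Parallel: admittances add. Y = 1/R + 1/(jωL)
Y = (0.278 − j0.556) S
|Y| = 0.621 S → |Z| = 1/|Y| = 1.61 Ω, ∠Z = −∠Y = 63.4°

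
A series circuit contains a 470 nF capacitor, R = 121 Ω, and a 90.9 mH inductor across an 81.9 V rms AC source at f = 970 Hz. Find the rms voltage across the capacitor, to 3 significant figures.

120 V

ω = 2πf = 6095 rad/s
X_L = ωL = 554 Ω
X_C = 1/(ωC) = 349 Ω
Net reactance X = X_L − X_C = 205 Ω
Z = 121 + j205 Ω
|Z| = √(121² + 205²) = 238 Ω
I = V/|Z| = 344 mA
V_C = I·|Z_C| = 0.344 × 349 = 120 V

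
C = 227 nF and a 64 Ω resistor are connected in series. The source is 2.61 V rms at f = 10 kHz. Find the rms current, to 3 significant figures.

27.5 mA

ω = 2πf = 62830 rad/s
X_C = 1/(ωC) = 70.1 Ω
Z = 64.0 − j70.1 Ω
|Z| = √(64.0² + 70.1²) = 94.9 Ω
I = V/|Z| = 2.61/94.9 = 27.5 mA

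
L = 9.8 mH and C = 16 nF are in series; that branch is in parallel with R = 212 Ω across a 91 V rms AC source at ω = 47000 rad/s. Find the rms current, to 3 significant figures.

442 mA

X_L = ωL = 461 Ω
X_C = 1/(ωC) = 1330 Ω
Branch 1: Z₁ = R = 212 Ω
Branch 2 (series LC): Z₂ = j(X_L − X_C) = −j869 Ω
Parallel: Z = Z₁Z₂/(Z₁+Z₂), |Z| = 206 Ω, ∠Z = -13.7°
I = V/|Z| = 91/206 = 442 mA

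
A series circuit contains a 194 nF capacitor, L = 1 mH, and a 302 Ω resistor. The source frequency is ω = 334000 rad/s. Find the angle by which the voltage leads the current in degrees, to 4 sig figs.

X_L = ωL = 334.0 Ω
X_C = 1/(ωC) = 15.43 Ω
Net reactance X = X_L − X_C = 318.6 Ω
Z = 302.0 + j318.6 Ω
|Z| = √(302.0² + 318.6²) = 439.0 Ω
∠Z = arctan(318.6/302.0) = 46.53°

46.53°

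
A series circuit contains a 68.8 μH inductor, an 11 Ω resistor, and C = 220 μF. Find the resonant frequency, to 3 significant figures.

1.29 kHz

ω₀ = 1/√(LC) = 1/√(6.88e-05 × 0.00022) = 8128 rad/s
f₀ = ω₀/(2π) = 1.29 kHz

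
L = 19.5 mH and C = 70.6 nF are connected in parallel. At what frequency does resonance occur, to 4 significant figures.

ω₀ = 1/√(LC) = 1/√(0.0195 × 7.06e-08) = 26950 rad/s
f₀ = ω₀/(2π) = 4.289 kHz

4.289 kHz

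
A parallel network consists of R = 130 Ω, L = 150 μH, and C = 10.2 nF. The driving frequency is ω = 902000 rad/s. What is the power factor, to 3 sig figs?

0.973

X_L = ωL = 135 Ω
X_C = 1/(ωC) = 109 Ω
Parallel: admittances add. Y = 1/R + 1/(jωL) + jωC
Y = (0.00769 + j0.00181) S
|Y| = 0.00790 S → |Z| = 1/|Y| = 127 Ω, ∠Z = −∠Y = -13.2°
cos φ = cos(-13.2°) = 0.973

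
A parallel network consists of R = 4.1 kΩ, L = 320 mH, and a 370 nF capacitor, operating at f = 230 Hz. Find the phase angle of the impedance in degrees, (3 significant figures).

81.5°

ω = 2πf = 1445 rad/s
X_L = ωL = 462 Ω
X_C = 1/(ωC) = 1870 Ω
Parallel: admittances add. Y = 1/R + 1/(jωL) + jωC
Y = (0.000244 − j0.00163) S
|Y| = 0.00165 S → |Z| = 1/|Y| = 608 Ω, ∠Z = −∠Y = 81.5°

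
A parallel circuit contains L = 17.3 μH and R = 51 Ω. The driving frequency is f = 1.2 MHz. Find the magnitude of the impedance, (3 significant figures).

47.5 Ω

ω = 2πf = 7.54e+06 rad/s
X_L = ωL = 130 Ω
Parallel: admittances add. Y = 1/R + 1/(jωL)
Y = (0.0196 − j0.00767) S
|Y| = 0.0211 S → |Z| = 1/|Y| = 47.5 Ω, ∠Z = −∠Y = 21.4°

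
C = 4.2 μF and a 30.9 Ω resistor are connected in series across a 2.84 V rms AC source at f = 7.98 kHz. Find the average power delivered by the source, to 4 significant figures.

ω = 2πf = 50140 rad/s
X_C = 1/(ωC) = 4.749 Ω
Z = 30.90 − j4.749 Ω
|Z| = √(30.90² + 4.749²) = 31.26 Ω
∠Z = arctan(-4.749/30.90) = -8.737°
I = V/|Z| = 90.84 mA
P = VI cos φ = 2.84 × 0.09084 × cos(-8.737°) = 255.0 mW

255.0 mW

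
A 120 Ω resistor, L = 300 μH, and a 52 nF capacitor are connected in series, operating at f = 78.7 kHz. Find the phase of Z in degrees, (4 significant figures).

42.37°

ω = 2πf = 494500 rad/s
X_L = ωL = 148.3 Ω
X_C = 1/(ωC) = 38.89 Ω
Net reactance X = X_L − X_C = 109.5 Ω
Z = 120.0 + j109.5 Ω
|Z| = √(120.0² + 109.5²) = 162.4 Ω
∠Z = arctan(109.5/120.0) = 42.37°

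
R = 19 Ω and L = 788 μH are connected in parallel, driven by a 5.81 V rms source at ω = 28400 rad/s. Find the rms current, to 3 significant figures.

X_L = ωL = 22.4 Ω
Parallel: admittances add. Y = 1/R + 1/(jωL)
Y = (0.0526 − j0.0447) S
|Y| = 0.0690 S → |Z| = 1/|Y| = 14.5 Ω, ∠Z = −∠Y = 40.3°
I = V/|Z| = 5.81/14.5 = 401 mA

401 mA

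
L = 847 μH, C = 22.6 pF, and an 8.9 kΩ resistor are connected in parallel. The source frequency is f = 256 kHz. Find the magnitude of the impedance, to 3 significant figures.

ω = 2πf = 1.608e+06 rad/s
X_L = ωL = 1360 Ω
X_C = 1/(ωC) = 27500 Ω
Parallel: admittances add. Y = 1/R + 1/(jωL) + jωC
Y = (0.000112 − j0.000698) S
|Y| = 0.000707 S → |Z| = 1/|Y| = 1420 Ω, ∠Z = −∠Y = 80.9°

1420 Ω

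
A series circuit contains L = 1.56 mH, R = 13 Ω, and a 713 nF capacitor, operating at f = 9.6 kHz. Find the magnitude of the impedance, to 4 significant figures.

ω = 2πf = 60320 rad/s
X_L = ωL = 94.10 Ω
X_C = 1/(ωC) = 23.25 Ω
Net reactance X = X_L − X_C = 70.85 Ω
Z = 13.00 + j70.85 Ω
|Z| = √(13.00² + 70.85²) = 72.03 Ω

72.03 Ω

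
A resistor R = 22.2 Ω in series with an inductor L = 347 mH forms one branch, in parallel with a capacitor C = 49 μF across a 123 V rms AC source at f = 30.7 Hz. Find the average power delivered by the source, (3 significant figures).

ω = 2πf = 192.9 rad/s
X_L = ωL = 66.9 Ω
X_C = 1/(ωC) = 106 Ω
Branch 1 (R+jX_L): Z₁ = 22.2 + j66.9 Ω, |Z₁| = 70.5 Ω
Branch 2 (−jX_C): Z₂ = −j106 Ω
Parallel: Z = Z₁Z₂/(Z₁+Z₂), |Z| = 167 Ω, ∠Z = 41.9°
I = V/|Z| = 738 mA
P = VI cos φ = 123 × 0.738 × cos(41.9°) = 67.5 W

67.5 W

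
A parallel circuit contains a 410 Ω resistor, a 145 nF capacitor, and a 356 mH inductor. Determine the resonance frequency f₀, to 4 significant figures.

700.5 Hz

ω₀ = 1/√(LC) = 1/√(0.356 × 1.45e-07) = 4401 rad/s
f₀ = ω₀/(2π) = 700.5 Hz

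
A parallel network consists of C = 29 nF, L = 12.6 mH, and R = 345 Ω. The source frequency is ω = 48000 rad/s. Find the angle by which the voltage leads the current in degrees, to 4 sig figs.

5.154°

X_L = ωL = 604.8 Ω
X_C = 1/(ωC) = 718.4 Ω
Parallel: admittances add. Y = 1/R + 1/(jωL) + jωC
Y = (0.002899 − j0.0002614) S
|Y| = 0.002910 S → |Z| = 1/|Y| = 343.6 Ω, ∠Z = −∠Y = 5.154°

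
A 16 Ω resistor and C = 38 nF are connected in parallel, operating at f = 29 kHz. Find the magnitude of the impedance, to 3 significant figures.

ω = 2πf = 182200 rad/s
X_C = 1/(ωC) = 144 Ω
Parallel: admittances add. Y = 1/R + jωC
Y = (0.0625 + j0.00692) S
|Y| = 0.0629 S → |Z| = 1/|Y| = 15.9 Ω, ∠Z = −∠Y = -6.32°

15.9 Ω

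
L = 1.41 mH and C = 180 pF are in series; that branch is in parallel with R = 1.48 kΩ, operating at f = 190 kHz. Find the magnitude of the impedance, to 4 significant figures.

ω = 2πf = 1.194e+06 rad/s
X_L = ωL = 1683 Ω
X_C = 1/(ωC) = 4654 Ω
Branch 1: Z₁ = R = 1480 Ω
Branch 2 (series LC): Z₂ = j(X_L − X_C) = −j2970 Ω
Parallel: Z = Z₁Z₂/(Z₁+Z₂), |Z| = 1325 Ω, ∠Z = -26.48°

1325 Ω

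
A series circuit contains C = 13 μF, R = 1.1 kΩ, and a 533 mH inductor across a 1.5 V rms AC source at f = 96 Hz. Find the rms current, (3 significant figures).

ω = 2πf = 603.2 rad/s
X_L = ωL = 321 Ω
X_C = 1/(ωC) = 128 Ω
Net reactance X = X_L − X_C = 194 Ω
Z = 1100 + j194 Ω
|Z| = √(1100² + 194²) = 1120 Ω
I = V/|Z| = 1.5/1120 = 1.34 mA

1.34 mA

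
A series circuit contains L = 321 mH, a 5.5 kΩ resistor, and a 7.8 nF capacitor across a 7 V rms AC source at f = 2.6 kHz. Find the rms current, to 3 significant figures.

ω = 2πf = 16340 rad/s
X_L = ωL = 5240 Ω
X_C = 1/(ωC) = 7850 Ω
Net reactance X = X_L − X_C = -2600 Ω
Z = 5500 − j2600 Ω
|Z| = √(5500² + 2600²) = 6090 Ω
I = V/|Z| = 7/6090 = 1.15 mA

1.15 mA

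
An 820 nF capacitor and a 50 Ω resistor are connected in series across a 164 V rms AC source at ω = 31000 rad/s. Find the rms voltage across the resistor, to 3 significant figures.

129 V

X_C = 1/(ωC) = 39.3 Ω
Z = 50.0 − j39.3 Ω
|Z| = √(50.0² + 39.3²) = 63.6 Ω
I = V/|Z| = 2.58 A
V_R = I·|Z_R| = 2.58 × 50.0 = 129 V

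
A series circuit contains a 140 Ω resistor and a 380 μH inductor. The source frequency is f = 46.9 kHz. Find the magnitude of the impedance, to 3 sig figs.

ω = 2πf = 294700 rad/s
X_L = ωL = 112 Ω
Z = 140 + j112 Ω
|Z| = √(140² + 112²) = 179 Ω

179 Ω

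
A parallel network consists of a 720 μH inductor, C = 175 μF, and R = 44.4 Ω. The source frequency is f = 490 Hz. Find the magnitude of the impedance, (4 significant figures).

ω = 2πf = 3079 rad/s
X_L = ωL = 2.217 Ω
X_C = 1/(ωC) = 1.856 Ω
Parallel: admittances add. Y = 1/R + 1/(jωL) + jωC
Y = (0.02252 + j0.08766) S
|Y| = 0.09051 S → |Z| = 1/|Y| = 11.05 Ω, ∠Z = −∠Y = -75.59°

11.05 Ω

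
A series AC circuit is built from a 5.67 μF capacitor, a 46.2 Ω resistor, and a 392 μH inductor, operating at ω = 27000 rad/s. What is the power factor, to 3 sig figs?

X_L = ωL = 10.6 Ω
X_C = 1/(ωC) = 6.53 Ω
Net reactance X = X_L − X_C = 4.05 Ω
Z = 46.2 + j4.05 Ω
|Z| = √(46.2² + 4.05²) = 46.4 Ω
∠Z = arctan(4.05/46.2) = 5.01°
cos φ = cos(5.01°) = 0.996

0.996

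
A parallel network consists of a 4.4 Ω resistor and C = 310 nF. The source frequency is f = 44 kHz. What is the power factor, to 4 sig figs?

ω = 2πf = 276500 rad/s
X_C = 1/(ωC) = 11.67 Ω
Parallel: admittances add. Y = 1/R + jωC
Y = (0.2273 + j0.08570) S
|Y| = 0.2429 S → |Z| = 1/|Y| = 4.117 Ω, ∠Z = −∠Y = -20.66°
cos φ = cos(-20.66°) = 0.9357

0.9357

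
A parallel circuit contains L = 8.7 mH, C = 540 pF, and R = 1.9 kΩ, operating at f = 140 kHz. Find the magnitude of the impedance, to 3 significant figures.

ω = 2πf = 879600 rad/s
X_L = ωL = 7650 Ω
X_C = 1/(ωC) = 2110 Ω
Parallel: admittances add. Y = 1/R + 1/(jωL) + jωC
Y = (0.000526 + j0.000344) S
|Y| = 0.000629 S → |Z| = 1/|Y| = 1590 Ω, ∠Z = −∠Y = -33.2°

1590 Ω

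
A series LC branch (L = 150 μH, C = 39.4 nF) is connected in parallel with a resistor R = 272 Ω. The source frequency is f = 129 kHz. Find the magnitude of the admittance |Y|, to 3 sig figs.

ω = 2πf = 810500 rad/s
X_L = ωL = 122 Ω
X_C = 1/(ωC) = 31.3 Ω
Branch 1: Z₁ = R = 272 Ω
Branch 2 (series LC): Z₂ = j(X_L − X_C) = j90.3 Ω
Parallel: Z = Z₁Z₂/(Z₁+Z₂), |Z| = 85.7 Ω, ∠Z = 71.6°
|Y| = 1/|Z| = 11.7 mS

11.7 mS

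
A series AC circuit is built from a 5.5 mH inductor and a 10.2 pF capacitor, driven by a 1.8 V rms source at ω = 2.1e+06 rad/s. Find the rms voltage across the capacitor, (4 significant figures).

X_L = ωL = 11550 Ω
X_C = 1/(ωC) = 46690 Ω
Net reactance X = X_L − X_C = -35140 Ω
Z = − j35140 Ω
|Z| = √(0² + 35140²) = 35140 Ω
I = V/|Z| = 51.23 μA
V_C = I·|Z_C| = 5.123e-05 × 46690 = 2.392 V

2.392 V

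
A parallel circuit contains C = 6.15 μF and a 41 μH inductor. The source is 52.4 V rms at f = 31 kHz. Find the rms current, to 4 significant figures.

56.21 A

ω = 2πf = 194800 rad/s
X_L = ωL = 7.986 Ω
X_C = 1/(ωC) = 0.8348 Ω
Parallel: admittances add. Y = 1/(jωL) + jωC
Y = (0 + j1.073) S
|Y| = 1.073 S → |Z| = 1/|Y| = 0.9323 Ω, ∠Z = −∠Y = -90.00°
I = V/|Z| = 52.4/0.9323 = 56.21 A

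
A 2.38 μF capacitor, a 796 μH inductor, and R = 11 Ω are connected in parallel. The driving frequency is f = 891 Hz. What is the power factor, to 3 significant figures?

0.396

ω = 2πf = 5598 rad/s
X_L = ωL = 4.46 Ω
X_C = 1/(ωC) = 75.1 Ω
Parallel: admittances add. Y = 1/R + 1/(jωL) + jωC
Y = (0.0909 − j0.211) S
|Y| = 0.230 S → |Z| = 1/|Y| = 4.35 Ω, ∠Z = −∠Y = 66.7°
cos φ = cos(66.7°) = 0.396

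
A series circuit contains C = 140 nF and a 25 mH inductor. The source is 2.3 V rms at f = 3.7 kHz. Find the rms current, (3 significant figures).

ω = 2πf = 23250 rad/s
X_L = ωL = 581 Ω
X_C = 1/(ωC) = 307 Ω
Net reactance X = X_L − X_C = 274 Ω
Z = j274 Ω
|Z| = √(0² + 274²) = 274 Ω
I = V/|Z| = 2.3/274 = 8.40 mA

8.40 mA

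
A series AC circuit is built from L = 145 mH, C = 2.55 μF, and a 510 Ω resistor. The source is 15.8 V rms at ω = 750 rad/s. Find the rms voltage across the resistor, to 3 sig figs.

12.3 V

X_L = ωL = 109 Ω
X_C = 1/(ωC) = 523 Ω
Net reactance X = X_L − X_C = -414 Ω
Z = 510 − j414 Ω
|Z| = √(510² + 414²) = 657 Ω
I = V/|Z| = 24.1 mA
V_R = I·|Z_R| = 0.0241 × 510 = 12.3 V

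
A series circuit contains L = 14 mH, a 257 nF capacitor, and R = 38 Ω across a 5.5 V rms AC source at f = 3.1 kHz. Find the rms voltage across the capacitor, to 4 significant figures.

ω = 2πf = 19480 rad/s
X_L = ωL = 272.7 Ω
X_C = 1/(ωC) = 199.8 Ω
Net reactance X = X_L − X_C = 72.92 Ω
Z = 38.00 + j72.92 Ω
|Z| = √(38.00² + 72.92²) = 82.23 Ω
I = V/|Z| = 66.89 mA
V_C = I·|Z_C| = 0.06689 × 199.8 = 13.36 V

13.36 V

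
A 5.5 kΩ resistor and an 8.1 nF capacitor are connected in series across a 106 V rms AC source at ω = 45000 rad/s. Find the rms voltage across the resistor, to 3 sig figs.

X_C = 1/(ωC) = 2740 Ω
Z = 5500 − j2740 Ω
|Z| = √(5500² + 2740²) = 6150 Ω
I = V/|Z| = 17.2 mA
V_R = I·|Z_R| = 0.0172 × 5500 = 94.9 V

94.9 V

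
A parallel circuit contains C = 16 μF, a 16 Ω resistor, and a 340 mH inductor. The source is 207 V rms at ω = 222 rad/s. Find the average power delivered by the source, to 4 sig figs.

2.678 kW

X_L = ωL = 75.48 Ω
X_C = 1/(ωC) = 281.5 Ω
Parallel: admittances add. Y = 1/R + 1/(jωL) + jωC
Y = (0.06250 − j0.009697) S
|Y| = 0.06325 S → |Z| = 1/|Y| = 15.81 Ω, ∠Z = −∠Y = 8.819°
I = V/|Z| = 13.09 A
P = VI cos φ = 207 × 13.09 × cos(8.819°) = 2.678 kW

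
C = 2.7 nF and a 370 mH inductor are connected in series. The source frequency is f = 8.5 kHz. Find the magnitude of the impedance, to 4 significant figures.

ω = 2πf = 53410 rad/s
X_L = ωL = 19760 Ω
X_C = 1/(ωC) = 6935 Ω
Net reactance X = X_L − X_C = 12830 Ω
Z = j12830 Ω
|Z| = √(0² + 12830²) = 12830 Ω

12830 Ω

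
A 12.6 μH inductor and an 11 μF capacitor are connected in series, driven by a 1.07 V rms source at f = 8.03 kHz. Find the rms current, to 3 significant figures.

ω = 2πf = 50450 rad/s
X_L = ωL = 0.636 Ω
X_C = 1/(ωC) = 1.80 Ω
Net reactance X = X_L − X_C = -1.17 Ω
Z = − j1.17 Ω
|Z| = √(0² + 1.17²) = 1.17 Ω
I = V/|Z| = 1.07/1.17 = 918 mA

918 mA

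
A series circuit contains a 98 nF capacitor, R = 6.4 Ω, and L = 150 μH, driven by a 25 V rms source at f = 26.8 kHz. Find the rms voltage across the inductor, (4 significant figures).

17.58 V

ω = 2πf = 168400 rad/s
X_L = ωL = 25.26 Ω
X_C = 1/(ωC) = 60.60 Ω
Net reactance X = X_L − X_C = -35.34 Ω
Z = 6.400 − j35.34 Ω
|Z| = √(6.400² + 35.34²) = 35.91 Ω
I = V/|Z| = 696.1 mA
V_L = I·|Z_L| = 0.6961 × 25.26 = 17.58 V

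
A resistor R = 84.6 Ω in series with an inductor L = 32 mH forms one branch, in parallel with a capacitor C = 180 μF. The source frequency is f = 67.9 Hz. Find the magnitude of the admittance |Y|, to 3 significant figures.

ω = 2πf = 426.6 rad/s
X_L = ωL = 13.7 Ω
X_C = 1/(ωC) = 13.0 Ω
Branch 1 (R+jX_L): Z₁ = 84.6 + j13.7 Ω, |Z₁| = 85.7 Ω
Branch 2 (−jX_C): Z₂ = −j13.0 Ω
Parallel: Z = Z₁Z₂/(Z₁+Z₂), |Z| = 13.2 Ω, ∠Z = -81.3°
|Y| = 1/|Z| = 75.8 mS

75.8 mS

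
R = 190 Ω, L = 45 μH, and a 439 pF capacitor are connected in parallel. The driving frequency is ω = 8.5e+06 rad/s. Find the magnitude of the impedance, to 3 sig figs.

X_L = ωL = 382 Ω
X_C = 1/(ωC) = 268 Ω
Parallel: admittances add. Y = 1/R + 1/(jωL) + jωC
Y = (0.00526 + j0.00112) S
|Y| = 0.00538 S → |Z| = 1/|Y| = 186 Ω, ∠Z = −∠Y = -12.0°

186 Ω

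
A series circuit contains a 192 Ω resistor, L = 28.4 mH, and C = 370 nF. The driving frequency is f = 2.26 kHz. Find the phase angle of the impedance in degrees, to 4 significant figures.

47.96°

ω = 2πf = 14200 rad/s
X_L = ωL = 403.3 Ω
X_C = 1/(ωC) = 190.3 Ω
Net reactance X = X_L − X_C = 212.9 Ω
Z = 192.0 + j212.9 Ω
|Z| = √(192.0² + 212.9²) = 286.7 Ω
∠Z = arctan(212.9/192.0) = 47.96°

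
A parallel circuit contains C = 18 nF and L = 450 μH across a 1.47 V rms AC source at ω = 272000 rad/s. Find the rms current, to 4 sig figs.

4.813 mA

X_L = ωL = 122.4 Ω
X_C = 1/(ωC) = 204.2 Ω
Parallel: admittances add. Y = 1/(jωL) + jωC
Y = (0 − j0.003274) S
|Y| = 0.003274 S → |Z| = 1/|Y| = 305.4 Ω, ∠Z = −∠Y = 90.00°
I = V/|Z| = 1.47/305.4 = 4.813 mA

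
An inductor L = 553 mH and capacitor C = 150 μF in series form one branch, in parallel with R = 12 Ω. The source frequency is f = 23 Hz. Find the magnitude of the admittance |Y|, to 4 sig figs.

88.43 mS

ω = 2πf = 144.5 rad/s
X_L = ωL = 79.92 Ω
X_C = 1/(ωC) = 46.13 Ω
Branch 1: Z₁ = R = 12.00 Ω
Branch 2 (series LC): Z₂ = j(X_L − X_C) = j33.78 Ω
Parallel: Z = Z₁Z₂/(Z₁+Z₂), |Z| = 11.31 Ω, ∠Z = 19.55°
|Y| = 1/|Z| = 88.43 mS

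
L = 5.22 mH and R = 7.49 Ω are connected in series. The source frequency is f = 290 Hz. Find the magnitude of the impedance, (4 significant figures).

ω = 2πf = 1822 rad/s
X_L = ωL = 9.511 Ω
Z = 7.490 + j9.511 Ω
|Z| = √(7.490² + 9.511²) = 12.11 Ω

12.11 Ω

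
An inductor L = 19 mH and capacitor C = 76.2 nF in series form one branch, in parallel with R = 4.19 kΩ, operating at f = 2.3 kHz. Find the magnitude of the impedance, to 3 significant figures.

626 Ω

ω = 2πf = 14450 rad/s
X_L = ωL = 275 Ω
X_C = 1/(ωC) = 908 Ω
Branch 1: Z₁ = R = 4190 Ω
Branch 2 (series LC): Z₂ = j(X_L − X_C) = −j634 Ω
Parallel: Z = Z₁Z₂/(Z₁+Z₂), |Z| = 626 Ω, ∠Z = -81.4°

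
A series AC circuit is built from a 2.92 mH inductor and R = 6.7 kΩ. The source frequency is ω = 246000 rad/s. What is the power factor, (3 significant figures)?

X_L = ωL = 718 Ω
Z = 6700 + j718 Ω
|Z| = √(6700² + 718²) = 6740 Ω
∠Z = arctan(718/6700) = 6.12°
cos φ = cos(6.12°) = 0.994

0.994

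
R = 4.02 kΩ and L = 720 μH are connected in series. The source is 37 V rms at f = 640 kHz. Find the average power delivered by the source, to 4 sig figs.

ω = 2πf = 4.021e+06 rad/s
X_L = ωL = 2895 Ω
Z = 4020 + j2895 Ω
|Z| = √(4020² + 2895²) = 4954 Ω
∠Z = arctan(2895/4020) = 35.76°
I = V/|Z| = 7.469 mA
P = VI cos φ = 37 × 0.007469 × cos(35.76°) = 224.2 mW

224.2 mW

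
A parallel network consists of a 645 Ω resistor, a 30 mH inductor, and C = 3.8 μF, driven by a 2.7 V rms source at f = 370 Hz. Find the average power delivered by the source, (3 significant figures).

11.3 mW

ω = 2πf = 2325 rad/s
X_L = ωL = 69.7 Ω
X_C = 1/(ωC) = 113 Ω
Parallel: admittances add. Y = 1/R + 1/(jωL) + jωC
Y = (0.00155 − j0.00550) S
|Y| = 0.00572 S → |Z| = 1/|Y| = 175 Ω, ∠Z = −∠Y = 74.3°
I = V/|Z| = 15.4 mA
P = VI cos φ = 2.7 × 0.0154 × cos(74.3°) = 11.3 mW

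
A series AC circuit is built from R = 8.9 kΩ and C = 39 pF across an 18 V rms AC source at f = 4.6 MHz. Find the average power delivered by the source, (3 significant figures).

36.0 mW

ω = 2πf = 2.89e+07 rad/s
X_C = 1/(ωC) = 887 Ω
Z = 8900 − j887 Ω
|Z| = √(8900² + 887²) = 8940 Ω
∠Z = arctan(-887/8900) = -5.69°
I = V/|Z| = 2.01 mA
P = VI cos φ = 18 × 0.00201 × cos(-5.69°) = 36.0 mW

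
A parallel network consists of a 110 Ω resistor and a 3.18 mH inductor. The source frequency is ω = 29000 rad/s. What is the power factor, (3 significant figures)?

X_L = ωL = 92.2 Ω
Parallel: admittances add. Y = 1/R + 1/(jωL)
Y = (0.00909 − j0.0108) S
|Y| = 0.0142 S → |Z| = 1/|Y| = 70.7 Ω, ∠Z = −∠Y = 50.0°
cos φ = cos(50.0°) = 0.642

0.642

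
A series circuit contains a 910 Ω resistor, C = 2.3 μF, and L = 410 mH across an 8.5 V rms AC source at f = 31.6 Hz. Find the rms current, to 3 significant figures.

3.70 mA

ω = 2πf = 198.5 rad/s
X_L = ωL = 81.4 Ω
X_C = 1/(ωC) = 2190 Ω
Net reactance X = X_L − X_C = -2110 Ω
Z = 910 − j2110 Ω
|Z| = √(910² + 2110²) = 2300 Ω
I = V/|Z| = 8.5/2300 = 3.70 mA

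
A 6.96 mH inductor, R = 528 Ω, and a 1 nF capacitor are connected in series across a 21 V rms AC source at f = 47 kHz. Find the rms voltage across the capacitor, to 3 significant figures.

ω = 2πf = 295300 rad/s
X_L = ωL = 2060 Ω
X_C = 1/(ωC) = 3390 Ω
Net reactance X = X_L − X_C = -1330 Ω
Z = 528 − j1330 Ω
|Z| = √(528² + 1330²) = 1430 Ω
I = V/|Z| = 14.7 mA
V_C = I·|Z_C| = 0.0147 × 3390 = 49.7 V

49.7 V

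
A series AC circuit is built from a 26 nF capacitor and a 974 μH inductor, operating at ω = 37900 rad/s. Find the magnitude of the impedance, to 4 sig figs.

X_L = ωL = 36.91 Ω
X_C = 1/(ωC) = 1015 Ω
Net reactance X = X_L − X_C = -977.9 Ω
Z = − j977.9 Ω
|Z| = √(0² + 977.9²) = 977.9 Ω

977.9 Ω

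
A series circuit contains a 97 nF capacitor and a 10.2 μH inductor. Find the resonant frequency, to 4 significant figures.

160.0 kHz

ω₀ = 1/√(LC) = 1/√(1.02e-05 × 9.7e-08) = 1.005e+06 rad/s
f₀ = ω₀/(2π) = 160.0 kHz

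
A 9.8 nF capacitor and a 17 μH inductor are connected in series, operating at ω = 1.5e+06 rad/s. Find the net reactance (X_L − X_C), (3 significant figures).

X_L = ωL = 25.5 Ω
X_C = 1/(ωC) = 68.0 Ω
X = 25.5 − 68.0 = -42.5 Ω

-42.5 Ω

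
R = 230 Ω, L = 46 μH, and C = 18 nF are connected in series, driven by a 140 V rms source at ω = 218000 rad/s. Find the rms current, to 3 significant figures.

417 mA

X_L = ωL = 10.0 Ω
X_C = 1/(ωC) = 255 Ω
Net reactance X = X_L − X_C = -245 Ω
Z = 230 − j245 Ω
|Z| = √(230² + 245²) = 336 Ω
I = V/|Z| = 140/336 = 417 mA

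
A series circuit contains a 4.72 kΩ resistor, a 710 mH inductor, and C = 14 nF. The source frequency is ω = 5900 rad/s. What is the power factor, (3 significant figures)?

X_L = ωL = 4190 Ω
X_C = 1/(ωC) = 12100 Ω
Net reactance X = X_L − X_C = -7920 Ω
Z = 4720 − j7920 Ω
|Z| = √(4720² + 7920²) = 9220 Ω
∠Z = arctan(-7920/4720) = -59.2°
cos φ = cos(-59.2°) = 0.512

0.512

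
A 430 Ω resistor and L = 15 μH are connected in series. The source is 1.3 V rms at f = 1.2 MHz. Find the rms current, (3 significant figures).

2.92 mA

ω = 2πf = 7.54e+06 rad/s
X_L = ωL = 113 Ω
Z = 430 + j113 Ω
|Z| = √(430² + 113²) = 445 Ω
I = V/|Z| = 1.3/445 = 2.92 mA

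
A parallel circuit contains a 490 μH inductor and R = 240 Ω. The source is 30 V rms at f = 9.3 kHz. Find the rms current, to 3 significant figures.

1.06 A

ω = 2πf = 58430 rad/s
X_L = ωL = 28.6 Ω
Parallel: admittances add. Y = 1/R + 1/(jωL)
Y = (0.00417 − j0.0349) S
|Y| = 0.0352 S → |Z| = 1/|Y| = 28.4 Ω, ∠Z = −∠Y = 83.2°
I = V/|Z| = 30/28.4 = 1.06 A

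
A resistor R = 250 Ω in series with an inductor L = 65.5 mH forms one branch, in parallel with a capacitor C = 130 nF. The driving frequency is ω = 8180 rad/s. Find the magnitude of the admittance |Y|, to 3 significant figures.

X_L = ωL = 536 Ω
X_C = 1/(ωC) = 940 Ω
Branch 1 (R+jX_L): Z₁ = 250 + j536 Ω, |Z₁| = 591 Ω
Branch 2 (−jX_C): Z₂ = −j940 Ω
Parallel: Z = Z₁Z₂/(Z₁+Z₂), |Z| = 1170 Ω, ∠Z = 33.3°
|Y| = 1/|Z| = 855 μS

855 μS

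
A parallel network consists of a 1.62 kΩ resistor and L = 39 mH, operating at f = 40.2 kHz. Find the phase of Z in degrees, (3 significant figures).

ω = 2πf = 252600 rad/s
X_L = ωL = 9850 Ω
Parallel: admittances add. Y = 1/R + 1/(jωL)
Y = (0.000617 − j0.000102) S
|Y| = 0.000626 S → |Z| = 1/|Y| = 1600 Ω, ∠Z = −∠Y = 9.34°

9.34°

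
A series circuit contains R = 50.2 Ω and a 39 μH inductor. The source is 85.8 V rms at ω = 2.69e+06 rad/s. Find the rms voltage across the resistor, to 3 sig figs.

37.0 V

X_L = ωL = 105 Ω
Z = 50.2 + j105 Ω
|Z| = √(50.2² + 105²) = 116 Ω
I = V/|Z| = 738 mA
V_R = I·|Z_R| = 0.738 × 50.2 = 37.0 V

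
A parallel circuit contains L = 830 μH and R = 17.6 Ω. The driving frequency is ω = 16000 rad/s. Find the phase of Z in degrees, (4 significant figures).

52.96°

X_L = ωL = 13.28 Ω
Parallel: admittances add. Y = 1/R + 1/(jωL)
Y = (0.05682 − j0.07530) S
|Y| = 0.09433 S → |Z| = 1/|Y| = 10.60 Ω, ∠Z = −∠Y = 52.96°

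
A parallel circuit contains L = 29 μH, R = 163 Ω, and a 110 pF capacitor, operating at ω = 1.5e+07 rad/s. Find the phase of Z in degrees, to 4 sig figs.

6.037°

X_L = ωL = 435.0 Ω
X_C = 1/(ωC) = 606.1 Ω
Parallel: admittances add. Y = 1/R + 1/(jωL) + jωC
Y = (0.006135 − j0.0006489) S
|Y| = 0.006169 S → |Z| = 1/|Y| = 162.1 Ω, ∠Z = −∠Y = 6.037°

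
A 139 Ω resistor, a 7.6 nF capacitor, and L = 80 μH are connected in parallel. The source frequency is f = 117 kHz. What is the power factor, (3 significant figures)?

ω = 2πf = 735100 rad/s
X_L = ωL = 58.8 Ω
X_C = 1/(ωC) = 179 Ω
Parallel: admittances add. Y = 1/R + 1/(jωL) + jωC
Y = (0.00719 − j0.0114) S
|Y| = 0.0135 S → |Z| = 1/|Y| = 74.1 Ω, ∠Z = −∠Y = 57.8°
cos φ = cos(57.8°) = 0.533

0.533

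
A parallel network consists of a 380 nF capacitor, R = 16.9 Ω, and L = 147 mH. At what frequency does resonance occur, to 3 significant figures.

673 Hz

ω₀ = 1/√(LC) = 1/√(0.147 × 3.8e-07) = 4231 rad/s
f₀ = ω₀/(2π) = 673 Hz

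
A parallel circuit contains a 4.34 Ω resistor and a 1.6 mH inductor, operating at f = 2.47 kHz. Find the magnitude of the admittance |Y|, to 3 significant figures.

ω = 2πf = 15520 rad/s
X_L = ωL = 24.8 Ω
Parallel: admittances add. Y = 1/R + 1/(jωL)
Y = (0.230 − j0.0403) S
|Y| = 0.234 S → |Z| = 1/|Y| = 4.28 Ω, ∠Z = −∠Y = 9.91°

234 mS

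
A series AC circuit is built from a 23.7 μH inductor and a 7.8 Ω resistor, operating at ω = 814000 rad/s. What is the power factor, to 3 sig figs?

X_L = ωL = 19.3 Ω
Z = 7.80 + j19.3 Ω
|Z| = √(7.80² + 19.3²) = 20.8 Ω
∠Z = arctan(19.3/7.80) = 68.0°
cos φ = cos(68.0°) = 0.375

0.375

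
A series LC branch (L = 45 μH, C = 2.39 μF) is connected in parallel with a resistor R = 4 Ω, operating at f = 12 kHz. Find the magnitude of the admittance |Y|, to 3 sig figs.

ω = 2πf = 75400 rad/s
X_L = ωL = 3.39 Ω
X_C = 1/(ωC) = 5.55 Ω
Branch 1: Z₁ = R = 4.00 Ω
Branch 2 (series LC): Z₂ = j(X_L − X_C) = −j2.16 Ω
Parallel: Z = Z₁Z₂/(Z₁+Z₂), |Z| = 1.90 Ω, ∠Z = -61.7°
|Y| = 1/|Z| = 527 mS

527 mS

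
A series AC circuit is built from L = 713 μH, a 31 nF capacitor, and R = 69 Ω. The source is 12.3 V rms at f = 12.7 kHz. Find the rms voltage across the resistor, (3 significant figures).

2.40 V

ω = 2πf = 79800 rad/s
X_L = ωL = 56.9 Ω
X_C = 1/(ωC) = 404 Ω
Net reactance X = X_L − X_C = -347 Ω
Z = 69.0 − j347 Ω
|Z| = √(69.0² + 347²) = 354 Ω
I = V/|Z| = 34.7 mA
V_R = I·|Z_R| = 0.0347 × 69.0 = 2.40 V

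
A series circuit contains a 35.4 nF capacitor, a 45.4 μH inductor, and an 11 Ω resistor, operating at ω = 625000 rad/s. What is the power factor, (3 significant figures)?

0.547

X_L = ωL = 28.4 Ω
X_C = 1/(ωC) = 45.2 Ω
Net reactance X = X_L − X_C = -16.8 Ω
Z = 11.0 − j16.8 Ω
|Z| = √(11.0² + 16.8²) = 20.1 Ω
∠Z = arctan(-16.8/11.0) = -56.8°
cos φ = cos(-56.8°) = 0.547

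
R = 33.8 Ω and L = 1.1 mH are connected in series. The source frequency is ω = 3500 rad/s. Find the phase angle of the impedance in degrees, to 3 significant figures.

6.50°

X_L = ωL = 3.85 Ω
Z = 33.8 + j3.85 Ω
|Z| = √(33.8² + 3.85²) = 34.0 Ω
∠Z = arctan(3.85/33.8) = 6.50°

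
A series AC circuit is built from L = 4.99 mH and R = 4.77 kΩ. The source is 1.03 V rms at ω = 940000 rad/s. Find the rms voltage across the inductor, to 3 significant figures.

X_L = ωL = 4690 Ω
Z = 4770 + j4690 Ω
|Z| = √(4770² + 4690²) = 6690 Ω
I = V/|Z| = 154 μA
V_L = I·|Z_L| = 0.000154 × 4690 = 0.722 V

0.722 V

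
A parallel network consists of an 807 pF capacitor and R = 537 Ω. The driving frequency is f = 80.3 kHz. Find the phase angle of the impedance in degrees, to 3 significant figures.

-12.3°

ω = 2πf = 504500 rad/s
X_C = 1/(ωC) = 2460 Ω
Parallel: admittances add. Y = 1/R + jωC
Y = (0.00186 + j0.000407) S
|Y| = 0.00191 S → |Z| = 1/|Y| = 525 Ω, ∠Z = −∠Y = -12.3°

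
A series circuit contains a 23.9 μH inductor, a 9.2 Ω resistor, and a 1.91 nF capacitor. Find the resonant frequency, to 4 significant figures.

744.9 kHz

ω₀ = 1/√(LC) = 1/√(2.39e-05 × 1.91e-09) = 4.68e+06 rad/s
f₀ = ω₀/(2π) = 744.9 kHz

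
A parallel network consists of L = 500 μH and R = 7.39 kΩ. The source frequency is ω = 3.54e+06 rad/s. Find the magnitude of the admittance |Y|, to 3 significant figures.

X_L = ωL = 1770 Ω
Parallel: admittances add. Y = 1/R + 1/(jωL)
Y = (0.000135 − j0.000565) S
|Y| = 0.000581 S → |Z| = 1/|Y| = 1720 Ω, ∠Z = −∠Y = 76.5°

581 μS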